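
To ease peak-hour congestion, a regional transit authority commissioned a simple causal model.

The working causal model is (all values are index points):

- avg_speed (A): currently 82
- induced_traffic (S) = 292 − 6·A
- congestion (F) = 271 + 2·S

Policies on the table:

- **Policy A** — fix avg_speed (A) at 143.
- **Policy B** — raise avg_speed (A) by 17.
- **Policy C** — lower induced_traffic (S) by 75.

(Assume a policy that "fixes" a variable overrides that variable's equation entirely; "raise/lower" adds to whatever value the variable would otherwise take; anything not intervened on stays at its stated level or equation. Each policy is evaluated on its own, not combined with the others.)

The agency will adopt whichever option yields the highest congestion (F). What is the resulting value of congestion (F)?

Policy A (A := 143):
  A = 143
  S = 292 − 6·143 = -566
  F = 271 + 2·(-566) = -861
Policy B (A + 17):
  A = 82 + 17 = 99
  S = 292 − 6·99 = -302
  F = 271 + 2·(-302) = -333
Policy C (S − 75):
  A = 82
  S = 292 − 6·82 (−75 from intervention) = -275
  F = 271 + 2·(-275) = -279
Comparing — Policy A: F=-861, Policy B: F=-333, Policy C: F=-279. Highest is -279 (Policy C).

-279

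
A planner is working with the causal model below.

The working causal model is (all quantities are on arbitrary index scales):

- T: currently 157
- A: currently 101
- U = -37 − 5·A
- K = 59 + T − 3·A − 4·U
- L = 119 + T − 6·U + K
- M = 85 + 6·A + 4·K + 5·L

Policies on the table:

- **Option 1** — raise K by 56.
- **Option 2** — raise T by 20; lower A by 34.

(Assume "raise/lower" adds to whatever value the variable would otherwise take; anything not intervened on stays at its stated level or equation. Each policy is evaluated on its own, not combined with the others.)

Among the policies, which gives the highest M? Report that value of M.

37564

Option 1 (K + 56):
  T = 157
  A = 101
  U = -37 − 5·101 = -542
  K = 59 + 157 − 3·101 − 4·(-542) (+56 from intervention) = 2137
  L = 119 + 157 − 6·(-542) + 2137 = 5665
  M = 85 + 6·101 + 4·2137 + 5·5665 = 37564
Option 2 (T + 20, A − 34):
  T = 157 + 20 = 177
  A = 101 − 34 = 67
  U = -37 − 5·67 = -372
  K = 59 + 177 − 3·67 − 4·(-372) = 1523
  L = 119 + 177 − 6·(-372) + 1523 = 4051
  M = 85 + 6·67 + 4·1523 + 5·4051 = 26834
Comparing — Option 1: M=37564, Option 2: M=26834. Highest is 37564 (Option 1).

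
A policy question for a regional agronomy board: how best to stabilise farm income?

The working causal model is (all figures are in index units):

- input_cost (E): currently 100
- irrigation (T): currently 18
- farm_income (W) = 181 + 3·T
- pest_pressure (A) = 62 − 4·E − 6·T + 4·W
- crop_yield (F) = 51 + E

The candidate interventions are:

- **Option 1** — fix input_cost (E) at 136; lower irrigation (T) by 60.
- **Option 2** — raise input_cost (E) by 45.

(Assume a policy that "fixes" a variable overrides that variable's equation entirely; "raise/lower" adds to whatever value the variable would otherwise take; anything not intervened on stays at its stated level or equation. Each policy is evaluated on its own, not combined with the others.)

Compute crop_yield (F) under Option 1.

Option 1 (E := 136, T − 60):
  E = 136
  F = 51 + 136 = 187

187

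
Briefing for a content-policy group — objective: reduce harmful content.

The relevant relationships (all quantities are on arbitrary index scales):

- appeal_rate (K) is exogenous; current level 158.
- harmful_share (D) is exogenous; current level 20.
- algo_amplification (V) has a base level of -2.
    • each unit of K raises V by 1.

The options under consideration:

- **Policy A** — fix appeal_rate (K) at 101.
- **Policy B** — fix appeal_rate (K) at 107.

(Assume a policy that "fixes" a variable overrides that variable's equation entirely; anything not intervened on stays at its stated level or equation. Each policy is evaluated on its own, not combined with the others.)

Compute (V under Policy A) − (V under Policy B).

Policy A (K := 101):
  K = 101
  V = -2 + 101 = 99
Policy B (K := 107):
  K = 107
  V = -2 + 107 = 105
V: 99 − 105 = -6

-6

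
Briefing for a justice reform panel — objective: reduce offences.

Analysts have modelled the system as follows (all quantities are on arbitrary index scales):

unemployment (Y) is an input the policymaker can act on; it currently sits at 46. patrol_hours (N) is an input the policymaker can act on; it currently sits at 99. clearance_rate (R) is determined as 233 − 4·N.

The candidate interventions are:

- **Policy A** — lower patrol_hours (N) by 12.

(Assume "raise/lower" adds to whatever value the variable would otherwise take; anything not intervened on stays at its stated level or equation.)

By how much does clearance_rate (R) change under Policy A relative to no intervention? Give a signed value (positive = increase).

Baseline:
  N = 99
  R = 233 − 4·99 = -163
Policy A (N − 12):
  N = 99 − 12 = 87
  R = 233 − 4·87 = -115
Change in R: -115 − (-163) = 48

48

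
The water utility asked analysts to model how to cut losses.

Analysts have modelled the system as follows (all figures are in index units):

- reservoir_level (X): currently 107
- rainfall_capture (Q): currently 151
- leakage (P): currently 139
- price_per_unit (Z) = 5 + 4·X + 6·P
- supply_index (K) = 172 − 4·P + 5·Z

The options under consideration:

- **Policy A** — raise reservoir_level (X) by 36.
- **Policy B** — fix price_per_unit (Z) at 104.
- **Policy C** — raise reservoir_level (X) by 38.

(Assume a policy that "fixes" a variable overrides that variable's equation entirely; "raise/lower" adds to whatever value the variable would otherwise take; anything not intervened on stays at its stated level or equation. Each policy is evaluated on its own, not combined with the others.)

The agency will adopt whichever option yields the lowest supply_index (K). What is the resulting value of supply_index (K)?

136

Policy A (X + 36):
  X = 107 + 36 = 143
  P = 139
  Z = 5 + 4·143 + 6·139 = 1411
  K = 172 − 4·139 + 5·1411 = 6671
Policy B (Z := 104):
  X = 107
  P = 139
  Z = 104
  K = 172 − 4·139 + 5·104 = 136
Policy C (X + 38):
  X = 107 + 38 = 145
  P = 139
  Z = 5 + 4·145 + 6·139 = 1419
  K = 172 − 4·139 + 5·1419 = 6711
Comparing — Policy A: K=6671, Policy B: K=136, Policy C: K=6711. Lowest is 136 (Policy B).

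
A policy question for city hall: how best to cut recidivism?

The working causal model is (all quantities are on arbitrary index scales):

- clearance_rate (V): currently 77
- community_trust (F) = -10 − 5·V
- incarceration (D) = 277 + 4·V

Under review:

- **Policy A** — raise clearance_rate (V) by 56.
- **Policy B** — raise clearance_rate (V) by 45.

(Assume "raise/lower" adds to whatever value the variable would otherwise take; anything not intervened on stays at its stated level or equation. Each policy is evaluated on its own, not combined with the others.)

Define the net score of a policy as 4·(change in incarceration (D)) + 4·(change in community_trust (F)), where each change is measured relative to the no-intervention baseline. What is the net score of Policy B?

-180

Baseline:
  V = 77
  F = -10 − 5·77 = -395
  D = 277 + 4·77 = 585
Policy B (V + 45):
  V = 77 + 45 = 122
  F = -10 − 5·122 = -620
  D = 277 + 4·122 = 765
ΔD = 765 − 585 = 180; ΔF = -620 − (-395) = -225
Score = 4·180 + 4·(-225) = -180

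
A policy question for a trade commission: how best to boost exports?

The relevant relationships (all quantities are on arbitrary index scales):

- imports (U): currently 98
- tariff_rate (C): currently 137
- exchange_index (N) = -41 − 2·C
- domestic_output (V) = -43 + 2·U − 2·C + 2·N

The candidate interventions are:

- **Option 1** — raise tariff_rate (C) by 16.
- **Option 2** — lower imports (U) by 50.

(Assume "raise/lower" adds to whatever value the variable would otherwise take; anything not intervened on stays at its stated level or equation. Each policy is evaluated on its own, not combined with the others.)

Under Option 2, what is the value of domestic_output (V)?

Option 2 (U − 50):
  U = 98 − 50 = 48
  C = 137
  N = -41 − 2·137 = -315
  V = -43 + 2·48 − 2·137 + 2·(-315) = -851

-851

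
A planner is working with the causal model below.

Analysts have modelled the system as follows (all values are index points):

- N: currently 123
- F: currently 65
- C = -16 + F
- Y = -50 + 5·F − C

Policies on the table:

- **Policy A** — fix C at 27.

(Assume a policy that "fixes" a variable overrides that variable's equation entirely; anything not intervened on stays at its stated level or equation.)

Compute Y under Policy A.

248

Policy A (C := 27):
  F = 65
  C = 27
  Y = -50 + 5·65 − 27 = 248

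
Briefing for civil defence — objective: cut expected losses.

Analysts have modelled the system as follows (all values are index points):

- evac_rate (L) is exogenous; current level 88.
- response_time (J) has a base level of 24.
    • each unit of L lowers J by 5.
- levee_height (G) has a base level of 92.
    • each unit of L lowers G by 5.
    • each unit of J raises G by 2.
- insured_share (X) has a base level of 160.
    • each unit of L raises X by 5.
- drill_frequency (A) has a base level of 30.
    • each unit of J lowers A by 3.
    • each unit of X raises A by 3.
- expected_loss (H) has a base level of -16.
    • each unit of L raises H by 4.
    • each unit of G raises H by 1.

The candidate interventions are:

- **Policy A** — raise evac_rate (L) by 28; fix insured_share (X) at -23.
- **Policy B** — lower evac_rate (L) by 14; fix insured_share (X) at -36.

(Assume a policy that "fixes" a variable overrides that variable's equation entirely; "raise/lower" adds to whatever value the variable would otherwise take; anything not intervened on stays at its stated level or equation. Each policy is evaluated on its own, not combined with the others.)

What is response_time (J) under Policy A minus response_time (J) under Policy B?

Policy A (L + 28, X := -23):
  L = 88 + 28 = 116
  J = 24 − 5·116 = -556
Policy B (L − 14, X := -36):
  L = 88 − 14 = 74
  J = 24 − 5·74 = -346
J: -556 − (-346) = -210

-210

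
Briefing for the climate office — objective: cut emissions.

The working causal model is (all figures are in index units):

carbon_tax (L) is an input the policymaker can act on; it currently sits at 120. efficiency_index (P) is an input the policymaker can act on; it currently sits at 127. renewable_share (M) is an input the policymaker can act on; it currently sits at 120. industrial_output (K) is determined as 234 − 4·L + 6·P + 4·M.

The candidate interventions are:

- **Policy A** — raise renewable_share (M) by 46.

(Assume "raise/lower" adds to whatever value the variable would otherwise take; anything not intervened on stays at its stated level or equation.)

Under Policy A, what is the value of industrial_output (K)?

1180

Policy A (M + 46):
  L = 120
  P = 127
  M = 120 + 46 = 166
  K = 234 − 4·120 + 6·127 + 4·166 = 1180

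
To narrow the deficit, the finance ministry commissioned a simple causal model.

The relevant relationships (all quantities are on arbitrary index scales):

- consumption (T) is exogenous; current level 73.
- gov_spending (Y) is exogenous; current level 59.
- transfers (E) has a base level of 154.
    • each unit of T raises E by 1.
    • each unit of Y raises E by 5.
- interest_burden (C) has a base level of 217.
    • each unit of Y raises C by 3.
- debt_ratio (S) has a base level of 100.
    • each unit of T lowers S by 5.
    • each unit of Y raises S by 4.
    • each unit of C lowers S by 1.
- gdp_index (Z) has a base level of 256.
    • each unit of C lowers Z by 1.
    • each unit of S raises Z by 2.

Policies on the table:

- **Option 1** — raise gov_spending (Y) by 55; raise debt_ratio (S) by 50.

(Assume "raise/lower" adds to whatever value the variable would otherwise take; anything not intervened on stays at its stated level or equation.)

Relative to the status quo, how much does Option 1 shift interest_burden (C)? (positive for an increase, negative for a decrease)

Baseline:
  Y = 59
  C = 217 + 3·59 = 394
Option 1 (Y + 55, S + 50):
  Y = 59 + 55 = 114
  C = 217 + 3·114 = 559
Change in C: 559 − 394 = 165

165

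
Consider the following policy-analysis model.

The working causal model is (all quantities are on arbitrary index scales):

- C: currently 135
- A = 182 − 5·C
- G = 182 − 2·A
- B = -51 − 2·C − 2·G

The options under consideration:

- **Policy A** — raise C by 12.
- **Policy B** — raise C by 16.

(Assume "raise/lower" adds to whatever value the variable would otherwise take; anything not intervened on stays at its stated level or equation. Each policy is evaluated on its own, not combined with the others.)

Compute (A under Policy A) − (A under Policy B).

20

Policy A (C + 12):
  C = 135 + 12 = 147
  A = 182 − 5·147 = -553
Policy B (C + 16):
  C = 135 + 16 = 151
  A = 182 − 5·151 = -573
A: -553 − (-573) = 20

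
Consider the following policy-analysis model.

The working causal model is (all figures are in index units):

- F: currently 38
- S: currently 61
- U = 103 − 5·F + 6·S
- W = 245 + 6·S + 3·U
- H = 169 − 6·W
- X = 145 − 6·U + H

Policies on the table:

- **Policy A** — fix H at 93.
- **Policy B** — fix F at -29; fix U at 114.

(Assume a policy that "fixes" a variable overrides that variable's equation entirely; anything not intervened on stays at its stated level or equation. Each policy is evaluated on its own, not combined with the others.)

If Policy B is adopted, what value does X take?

-6088

Policy B (F := -29, U := 114):
  F = -29
  S = 61
  U = 114
  W = 245 + 6·61 + 3·114 = 953
  H = 169 − 6·953 = -5549
  X = 145 − 6·114 + (-5549) = -6088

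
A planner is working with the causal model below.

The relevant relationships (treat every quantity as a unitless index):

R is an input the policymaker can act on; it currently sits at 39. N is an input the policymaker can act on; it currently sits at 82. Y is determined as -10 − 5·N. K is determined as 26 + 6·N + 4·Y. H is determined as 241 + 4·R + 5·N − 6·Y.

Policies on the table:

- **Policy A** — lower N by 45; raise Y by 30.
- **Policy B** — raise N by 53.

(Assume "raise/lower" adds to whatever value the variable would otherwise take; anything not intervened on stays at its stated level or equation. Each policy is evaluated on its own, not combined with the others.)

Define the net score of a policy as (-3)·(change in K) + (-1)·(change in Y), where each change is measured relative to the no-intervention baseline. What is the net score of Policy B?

Baseline:
  N = 82
  Y = -10 − 5·82 = -420
  K = 26 + 6·82 + 4·(-420) = -1162
Policy B (N + 53):
  N = 82 + 53 = 135
  Y = -10 − 5·135 = -685
  K = 26 + 6·135 + 4·(-685) = -1904
ΔK = -1904 − (-1162) = -742; ΔY = -685 − (-420) = -265
Score = (-3)·(-742) + (-1)·(-265) = 2491

2491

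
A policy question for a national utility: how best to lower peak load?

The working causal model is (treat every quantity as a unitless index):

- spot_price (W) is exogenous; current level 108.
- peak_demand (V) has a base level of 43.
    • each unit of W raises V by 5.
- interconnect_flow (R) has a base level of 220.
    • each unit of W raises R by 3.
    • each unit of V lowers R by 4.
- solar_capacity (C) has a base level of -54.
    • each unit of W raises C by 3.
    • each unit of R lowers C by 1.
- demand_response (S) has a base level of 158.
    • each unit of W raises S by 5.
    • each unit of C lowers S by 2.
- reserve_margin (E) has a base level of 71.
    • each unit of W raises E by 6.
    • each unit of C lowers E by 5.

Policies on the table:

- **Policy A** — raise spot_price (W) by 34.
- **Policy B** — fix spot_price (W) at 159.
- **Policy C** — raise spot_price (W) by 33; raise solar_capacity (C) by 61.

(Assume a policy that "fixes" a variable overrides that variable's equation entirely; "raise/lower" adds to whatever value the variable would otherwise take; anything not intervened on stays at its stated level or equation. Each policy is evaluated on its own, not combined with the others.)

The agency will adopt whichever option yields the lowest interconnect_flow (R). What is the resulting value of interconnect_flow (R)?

Policy A (W + 34):
  W = 108 + 34 = 142
  V = 43 + 5·142 = 753
  R = 220 + 3·142 − 4·753 = -2366
Policy B (W := 159):
  W = 159
  V = 43 + 5·159 = 838
  R = 220 + 3·159 − 4·838 = -2655
Policy C (W + 33, C + 61):
  W = 108 + 33 = 141
  V = 43 + 5·141 = 748
  R = 220 + 3·141 − 4·748 = -2349
Comparing — Policy A: R=-2366, Policy B: R=-2655, Policy C: R=-2349. Lowest is -2655 (Policy B).

-2655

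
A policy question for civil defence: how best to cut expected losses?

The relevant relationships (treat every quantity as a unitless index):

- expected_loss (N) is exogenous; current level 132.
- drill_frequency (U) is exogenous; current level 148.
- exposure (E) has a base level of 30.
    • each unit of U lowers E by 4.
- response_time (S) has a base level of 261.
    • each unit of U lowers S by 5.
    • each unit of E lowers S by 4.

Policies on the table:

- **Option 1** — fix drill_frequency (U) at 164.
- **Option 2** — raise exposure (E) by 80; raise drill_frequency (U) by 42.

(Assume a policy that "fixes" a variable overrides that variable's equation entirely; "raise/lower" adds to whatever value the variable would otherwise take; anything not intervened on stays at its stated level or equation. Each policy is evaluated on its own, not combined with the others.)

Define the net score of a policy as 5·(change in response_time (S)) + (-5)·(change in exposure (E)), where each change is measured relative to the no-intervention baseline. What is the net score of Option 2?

1150

Baseline:
  U = 148
  E = 30 − 4·148 = -562
  S = 261 − 5·148 − 4·(-562) = 1769
Option 2 (E + 80, U + 42):
  U = 148 + 42 = 190
  E = 30 − 4·190 (+80 from intervention) = -650
  S = 261 − 5·190 − 4·(-650) = 1911
ΔS = 1911 − 1769 = 142; ΔE = -650 − (-562) = -88
Score = 5·142 + (-5)·(-88) = 1150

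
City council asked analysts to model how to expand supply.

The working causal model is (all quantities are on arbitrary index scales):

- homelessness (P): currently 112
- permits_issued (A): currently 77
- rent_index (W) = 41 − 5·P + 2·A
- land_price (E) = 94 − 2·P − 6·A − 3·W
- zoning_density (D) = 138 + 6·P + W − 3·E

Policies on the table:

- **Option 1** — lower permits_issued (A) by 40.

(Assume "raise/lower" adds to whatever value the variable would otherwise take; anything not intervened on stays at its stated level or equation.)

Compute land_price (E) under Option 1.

983

Option 1 (A − 40):
  P = 112
  A = 77 − 40 = 37
  W = 41 − 5·112 + 2·37 = -445
  E = 94 − 2·112 − 6·37 − 3·(-445) = 983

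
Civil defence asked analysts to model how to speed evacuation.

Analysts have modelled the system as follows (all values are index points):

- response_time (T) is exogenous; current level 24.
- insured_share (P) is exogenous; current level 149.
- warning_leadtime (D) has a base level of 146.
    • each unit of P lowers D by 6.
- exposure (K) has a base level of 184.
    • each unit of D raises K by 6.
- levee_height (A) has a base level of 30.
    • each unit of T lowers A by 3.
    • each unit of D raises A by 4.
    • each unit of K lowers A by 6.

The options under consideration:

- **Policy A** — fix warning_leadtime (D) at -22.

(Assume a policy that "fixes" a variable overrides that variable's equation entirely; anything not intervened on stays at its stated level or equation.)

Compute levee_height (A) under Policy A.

Policy A (D := -22):
  T = 24
  P = 149
  D = -22
  K = 184 + 6·(-22) = 52
  A = 30 − 3·24 + 4·(-22) − 6·52 = -442

-442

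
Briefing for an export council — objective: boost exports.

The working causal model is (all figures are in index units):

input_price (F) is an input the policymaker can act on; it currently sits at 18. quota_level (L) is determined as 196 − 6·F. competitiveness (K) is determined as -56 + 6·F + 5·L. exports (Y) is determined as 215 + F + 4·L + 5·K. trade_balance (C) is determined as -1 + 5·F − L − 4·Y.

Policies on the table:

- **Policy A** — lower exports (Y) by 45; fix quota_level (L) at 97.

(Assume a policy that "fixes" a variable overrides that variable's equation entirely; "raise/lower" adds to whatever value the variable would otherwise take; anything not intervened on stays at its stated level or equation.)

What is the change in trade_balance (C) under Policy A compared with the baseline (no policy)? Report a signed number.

Baseline:
  F = 18
  L = 196 − 6·18 = 88
  K = -56 + 6·18 + 5·88 = 492
  Y = 215 + 18 + 4·88 + 5·492 = 3045
  C = -1 + 5·18 − 88 − 4·3045 = -12179
Policy A (Y − 45, L := 97):
  F = 18
  L = 97
  K = -56 + 6·18 + 5·97 = 537
  Y = 215 + 18 + 4·97 + 5·537 (−45 from intervention) = 3261
  C = -1 + 5·18 − 97 − 4·3261 = -13052
Change in C: -13052 − (-12179) = -873

-873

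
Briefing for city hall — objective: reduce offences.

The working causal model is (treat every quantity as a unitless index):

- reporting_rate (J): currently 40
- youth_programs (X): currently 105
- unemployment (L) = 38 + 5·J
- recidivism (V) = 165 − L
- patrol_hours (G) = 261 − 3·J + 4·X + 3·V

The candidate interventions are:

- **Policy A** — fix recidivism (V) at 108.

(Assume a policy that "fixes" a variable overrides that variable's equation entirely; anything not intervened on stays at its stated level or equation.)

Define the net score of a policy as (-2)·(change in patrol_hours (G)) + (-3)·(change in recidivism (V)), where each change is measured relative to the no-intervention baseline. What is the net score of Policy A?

-1629

Baseline:
  J = 40
  X = 105
  L = 38 + 5·40 = 238
  V = 165 − 238 = -73
  G = 261 − 3·40 + 4·105 + 3·(-73) = 342
Policy A (V := 108):
  J = 40
  X = 105
  L = 38 + 5·40 = 238
  V = 108
  G = 261 − 3·40 + 4·105 + 3·108 = 885
ΔG = 885 − 342 = 543; ΔV = 108 − (-73) = 181
Score = (-2)·543 + (-3)·181 = -1629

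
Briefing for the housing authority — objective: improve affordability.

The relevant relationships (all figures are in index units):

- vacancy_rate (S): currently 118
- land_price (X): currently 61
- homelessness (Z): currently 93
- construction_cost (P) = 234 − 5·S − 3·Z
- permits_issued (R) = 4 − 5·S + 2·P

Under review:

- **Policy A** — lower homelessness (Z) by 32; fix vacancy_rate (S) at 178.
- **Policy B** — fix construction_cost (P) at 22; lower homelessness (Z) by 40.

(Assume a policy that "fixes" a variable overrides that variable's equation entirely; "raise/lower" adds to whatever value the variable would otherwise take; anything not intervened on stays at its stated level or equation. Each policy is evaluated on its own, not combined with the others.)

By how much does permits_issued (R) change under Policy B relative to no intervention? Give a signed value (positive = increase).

Baseline:
  S = 118
  Z = 93
  P = 234 − 5·118 − 3·93 = -635
  R = 4 − 5·118 + 2·(-635) = -1856
Policy B (P := 22, Z − 40):
  S = 118
  Z = 93 − 40 = 53
  P = 22
  R = 4 − 5·118 + 2·22 = -542
Change in R: -542 − (-1856) = 1314

1314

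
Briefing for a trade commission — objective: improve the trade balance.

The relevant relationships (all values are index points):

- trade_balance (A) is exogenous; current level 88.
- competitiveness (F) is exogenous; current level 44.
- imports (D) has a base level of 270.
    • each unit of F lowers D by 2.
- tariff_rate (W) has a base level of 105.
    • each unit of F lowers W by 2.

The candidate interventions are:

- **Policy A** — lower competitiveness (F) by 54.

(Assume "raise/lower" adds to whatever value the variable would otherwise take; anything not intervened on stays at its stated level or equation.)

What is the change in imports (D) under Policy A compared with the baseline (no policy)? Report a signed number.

Baseline:
  F = 44
  D = 270 − 2·44 = 182
Policy A (F − 54):
  F = 44 − 54 = -10
  D = 270 − 2·(-10) = 290
Change in D: 290 − 182 = 108

108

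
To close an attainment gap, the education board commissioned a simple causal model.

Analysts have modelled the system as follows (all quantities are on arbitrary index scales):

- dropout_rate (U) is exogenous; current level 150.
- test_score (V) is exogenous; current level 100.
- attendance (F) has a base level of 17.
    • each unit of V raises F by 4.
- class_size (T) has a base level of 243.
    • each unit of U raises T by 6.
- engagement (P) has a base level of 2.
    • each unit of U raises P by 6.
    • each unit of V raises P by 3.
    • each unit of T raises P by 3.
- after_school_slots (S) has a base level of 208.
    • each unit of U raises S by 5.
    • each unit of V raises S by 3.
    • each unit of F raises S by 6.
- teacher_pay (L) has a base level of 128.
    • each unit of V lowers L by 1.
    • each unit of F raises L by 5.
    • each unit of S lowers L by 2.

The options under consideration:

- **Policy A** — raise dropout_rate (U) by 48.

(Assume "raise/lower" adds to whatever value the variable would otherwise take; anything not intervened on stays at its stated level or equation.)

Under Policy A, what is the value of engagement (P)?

5783

Policy A (U + 48):
  U = 150 + 48 = 198
  V = 100
  T = 243 + 6·198 = 1431
  P = 2 + 6·198 + 3·100 + 3·1431 = 5783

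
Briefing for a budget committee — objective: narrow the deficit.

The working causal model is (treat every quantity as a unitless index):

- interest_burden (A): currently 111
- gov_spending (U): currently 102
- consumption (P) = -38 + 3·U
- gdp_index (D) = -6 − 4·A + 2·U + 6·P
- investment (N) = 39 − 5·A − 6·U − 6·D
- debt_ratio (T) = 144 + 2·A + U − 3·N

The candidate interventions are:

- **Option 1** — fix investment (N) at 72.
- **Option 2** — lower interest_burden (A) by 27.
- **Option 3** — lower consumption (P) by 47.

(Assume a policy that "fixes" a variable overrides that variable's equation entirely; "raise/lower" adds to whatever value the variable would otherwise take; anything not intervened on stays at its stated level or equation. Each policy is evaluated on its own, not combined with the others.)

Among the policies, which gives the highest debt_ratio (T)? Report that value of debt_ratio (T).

Option 1 (N := 72):
  A = 111
  U = 102
  P = -38 + 3·102 = 268
  D = -6 − 4·111 + 2·102 + 6·268 = 1362
  N = 72
  T = 144 + 2·111 + 102 − 3·72 = 252
Option 2 (A − 27):
  A = 111 − 27 = 84
  U = 102
  P = -38 + 3·102 = 268
  D = -6 − 4·84 + 2·102 + 6·268 = 1470
  N = 39 − 5·84 − 6·102 − 6·1470 = -9813
  T = 144 + 2·84 + 102 − 3·(-9813) = 29853
Option 3 (P − 47):
  A = 111
  U = 102
  P = -38 + 3·102 (−47 from intervention) = 221
  D = -6 − 4·111 + 2·102 + 6·221 = 1080
  N = 39 − 5·111 − 6·102 − 6·1080 = -7608
  T = 144 + 2·111 + 102 − 3·(-7608) = 23292
Comparing — Option 1: T=252, Option 2: T=29853, Option 3: T=23292. Highest is 29853 (Option 2).

29853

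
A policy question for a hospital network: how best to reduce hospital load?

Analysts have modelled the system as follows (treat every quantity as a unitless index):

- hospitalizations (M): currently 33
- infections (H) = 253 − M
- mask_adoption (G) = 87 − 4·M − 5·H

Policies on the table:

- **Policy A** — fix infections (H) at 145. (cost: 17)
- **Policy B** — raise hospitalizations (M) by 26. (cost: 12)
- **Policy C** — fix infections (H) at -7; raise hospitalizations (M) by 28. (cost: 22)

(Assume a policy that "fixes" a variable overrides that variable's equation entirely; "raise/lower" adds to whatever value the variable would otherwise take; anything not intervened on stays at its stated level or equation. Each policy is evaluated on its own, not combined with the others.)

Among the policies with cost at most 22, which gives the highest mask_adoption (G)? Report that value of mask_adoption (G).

-122

Policy A (H := 145):
  M = 33
  H = 145
  G = 87 − 4·33 − 5·145 = -770
Policy B (M + 26):
  M = 33 + 26 = 59
  H = 253 − 59 = 194
  G = 87 − 4·59 − 5·194 = -1119
Policy C (H := -7, M + 28):
  M = 33 + 28 = 61
  H = -7
  G = 87 − 4·61 − 5·(-7) = -122
Comparing — Policy A: G=-770, Policy B: G=-1119, Policy C: G=-122. Highest is -122 (Policy C).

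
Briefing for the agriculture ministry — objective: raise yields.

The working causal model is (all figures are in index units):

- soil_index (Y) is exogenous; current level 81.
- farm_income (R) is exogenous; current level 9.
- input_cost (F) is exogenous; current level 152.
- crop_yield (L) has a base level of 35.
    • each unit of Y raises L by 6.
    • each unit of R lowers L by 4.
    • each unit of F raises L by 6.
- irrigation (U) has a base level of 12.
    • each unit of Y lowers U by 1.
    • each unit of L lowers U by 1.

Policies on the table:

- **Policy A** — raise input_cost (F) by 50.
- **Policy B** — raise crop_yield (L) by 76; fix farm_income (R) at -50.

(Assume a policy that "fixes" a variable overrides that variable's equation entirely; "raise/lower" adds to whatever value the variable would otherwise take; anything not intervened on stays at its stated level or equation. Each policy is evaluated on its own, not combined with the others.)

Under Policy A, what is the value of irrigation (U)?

Policy A (F + 50):
  Y = 81
  R = 9
  F = 152 + 50 = 202
  L = 35 + 6·81 − 4·9 + 6·202 = 1697
  U = 12 − 81 − 1697 = -1766

-1766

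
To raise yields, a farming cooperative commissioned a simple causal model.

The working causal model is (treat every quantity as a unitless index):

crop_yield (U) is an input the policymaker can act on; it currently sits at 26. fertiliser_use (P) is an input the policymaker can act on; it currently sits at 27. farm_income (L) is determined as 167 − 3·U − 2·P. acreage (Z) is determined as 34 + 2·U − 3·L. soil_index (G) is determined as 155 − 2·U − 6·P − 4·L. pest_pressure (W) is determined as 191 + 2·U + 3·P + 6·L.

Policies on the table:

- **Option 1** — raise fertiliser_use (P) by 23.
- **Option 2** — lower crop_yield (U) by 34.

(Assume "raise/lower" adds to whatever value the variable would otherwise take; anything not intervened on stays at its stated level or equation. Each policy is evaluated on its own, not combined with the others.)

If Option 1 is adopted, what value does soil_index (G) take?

Option 1 (P + 23):
  U = 26
  P = 27 + 23 = 50
  L = 167 − 3·26 − 2·50 = -11
  G = 155 − 2·26 − 6·50 − 4·(-11) = -153

-153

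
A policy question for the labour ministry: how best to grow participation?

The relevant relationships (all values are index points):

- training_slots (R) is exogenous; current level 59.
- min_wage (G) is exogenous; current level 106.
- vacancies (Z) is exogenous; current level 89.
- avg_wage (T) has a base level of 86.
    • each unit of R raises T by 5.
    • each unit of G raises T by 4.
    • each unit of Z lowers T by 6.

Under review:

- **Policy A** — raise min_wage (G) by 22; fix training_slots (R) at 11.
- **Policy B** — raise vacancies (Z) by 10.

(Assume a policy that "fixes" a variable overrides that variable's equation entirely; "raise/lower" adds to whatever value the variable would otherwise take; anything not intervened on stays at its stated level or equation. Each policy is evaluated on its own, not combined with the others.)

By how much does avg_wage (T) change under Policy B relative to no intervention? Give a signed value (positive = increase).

Baseline:
  R = 59
  G = 106
  Z = 89
  T = 86 + 5·59 + 4·106 − 6·89 = 271
Policy B (Z + 10):
  R = 59
  G = 106
  Z = 89 + 10 = 99
  T = 86 + 5·59 + 4·106 − 6·99 = 211
Change in T: 211 − 271 = -60

-60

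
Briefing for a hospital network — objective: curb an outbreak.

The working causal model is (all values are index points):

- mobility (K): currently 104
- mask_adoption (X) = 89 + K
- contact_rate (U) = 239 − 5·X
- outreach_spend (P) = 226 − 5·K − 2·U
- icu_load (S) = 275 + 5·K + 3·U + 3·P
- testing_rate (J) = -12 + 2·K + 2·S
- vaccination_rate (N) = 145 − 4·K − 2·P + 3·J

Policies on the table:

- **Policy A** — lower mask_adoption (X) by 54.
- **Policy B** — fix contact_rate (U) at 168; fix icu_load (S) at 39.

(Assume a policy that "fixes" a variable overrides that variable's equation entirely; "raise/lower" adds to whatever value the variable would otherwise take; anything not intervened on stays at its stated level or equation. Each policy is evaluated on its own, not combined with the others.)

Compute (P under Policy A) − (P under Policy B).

1248

Policy A (X − 54):
  K = 104
  X = 89 + 104 (−54 from intervention) = 139
  U = 239 − 5·139 = -456
  P = 226 − 5·104 − 2·(-456) = 618
Policy B (U := 168, S := 39):
  K = 104
  X = 89 + 104 = 193
  U = 168
  P = 226 − 5·104 − 2·168 = -630
P: 618 − (-630) = 1248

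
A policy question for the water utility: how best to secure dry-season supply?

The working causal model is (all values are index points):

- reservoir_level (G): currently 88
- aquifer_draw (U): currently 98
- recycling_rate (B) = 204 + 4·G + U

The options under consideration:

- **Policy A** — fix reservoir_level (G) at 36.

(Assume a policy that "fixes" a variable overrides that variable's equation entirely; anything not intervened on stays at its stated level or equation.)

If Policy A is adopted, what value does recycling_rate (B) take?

446

Policy A (G := 36):
  G = 36
  U = 98
  B = 204 + 4·36 + 98 = 446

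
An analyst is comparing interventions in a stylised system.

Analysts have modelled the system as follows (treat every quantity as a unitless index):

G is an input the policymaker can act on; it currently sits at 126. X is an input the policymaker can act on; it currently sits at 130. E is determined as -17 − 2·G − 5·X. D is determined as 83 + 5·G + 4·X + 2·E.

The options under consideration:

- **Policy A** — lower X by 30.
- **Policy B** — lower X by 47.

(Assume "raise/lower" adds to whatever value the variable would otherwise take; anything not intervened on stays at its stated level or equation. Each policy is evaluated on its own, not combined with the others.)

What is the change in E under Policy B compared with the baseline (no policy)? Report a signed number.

235

Baseline:
  G = 126
  X = 130
  E = -17 − 2·126 − 5·130 = -919
Policy B (X − 47):
  G = 126
  X = 130 − 47 = 83
  E = -17 − 2·126 − 5·83 = -684
Change in E: -684 − (-919) = 235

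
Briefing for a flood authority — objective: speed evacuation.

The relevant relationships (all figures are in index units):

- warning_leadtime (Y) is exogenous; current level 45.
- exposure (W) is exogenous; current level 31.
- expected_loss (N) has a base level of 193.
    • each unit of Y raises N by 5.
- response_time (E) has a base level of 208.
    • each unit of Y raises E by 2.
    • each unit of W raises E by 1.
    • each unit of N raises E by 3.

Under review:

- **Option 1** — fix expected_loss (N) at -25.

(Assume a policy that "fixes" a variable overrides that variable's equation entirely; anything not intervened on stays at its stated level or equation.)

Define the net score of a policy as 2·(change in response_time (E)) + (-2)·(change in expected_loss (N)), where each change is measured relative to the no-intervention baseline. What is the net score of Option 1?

Baseline:
  Y = 45
  W = 31
  N = 193 + 5·45 = 418
  E = 208 + 2·45 + 31 + 3·418 = 1583
Option 1 (N := -25):
  Y = 45
  W = 31
  N = -25
  E = 208 + 2·45 + 31 + 3·(-25) = 254
ΔE = 254 − 1583 = -1329; ΔN = -25 − 418 = -443
Score = 2·(-1329) + (-2)·(-443) = -1772

-1772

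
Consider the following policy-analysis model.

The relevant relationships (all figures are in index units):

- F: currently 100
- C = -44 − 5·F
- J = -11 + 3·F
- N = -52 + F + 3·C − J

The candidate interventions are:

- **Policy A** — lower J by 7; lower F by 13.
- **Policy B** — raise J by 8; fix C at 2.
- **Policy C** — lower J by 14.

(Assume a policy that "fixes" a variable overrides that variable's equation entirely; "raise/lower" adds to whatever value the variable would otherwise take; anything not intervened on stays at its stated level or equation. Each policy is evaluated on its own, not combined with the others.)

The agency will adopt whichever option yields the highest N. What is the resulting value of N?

Policy A (J − 7, F − 13):
  F = 100 − 13 = 87
  C = -44 − 5·87 = -479
  J = -11 + 3·87 (−7 from intervention) = 243
  N = -52 + 87 + 3·(-479) − 243 = -1645
Policy B (J + 8, C := 2):
  F = 100
  C = 2
  J = -11 + 3·100 (+8 from intervention) = 297
  N = -52 + 100 + 3·2 − 297 = -243
Policy C (J − 14):
  F = 100
  C = -44 − 5·100 = -544
  J = -11 + 3·100 (−14 from intervention) = 275
  N = -52 + 100 + 3·(-544) − 275 = -1859
Comparing — Policy A: N=-1645, Policy B: N=-243, Policy C: N=-1859. Highest is -243 (Policy B).

-243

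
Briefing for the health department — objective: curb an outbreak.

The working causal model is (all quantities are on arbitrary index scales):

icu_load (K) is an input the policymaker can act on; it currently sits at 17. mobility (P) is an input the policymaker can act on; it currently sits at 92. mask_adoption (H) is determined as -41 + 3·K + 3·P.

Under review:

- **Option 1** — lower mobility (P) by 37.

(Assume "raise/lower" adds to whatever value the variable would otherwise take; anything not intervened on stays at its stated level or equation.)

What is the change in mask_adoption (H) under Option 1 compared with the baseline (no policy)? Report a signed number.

Baseline:
  K = 17
  P = 92
  H = -41 + 3·17 + 3·92 = 286
Option 1 (P − 37):
  K = 17
  P = 92 − 37 = 55
  H = -41 + 3·17 + 3·55 = 175
Change in H: 175 − 286 = -111

-111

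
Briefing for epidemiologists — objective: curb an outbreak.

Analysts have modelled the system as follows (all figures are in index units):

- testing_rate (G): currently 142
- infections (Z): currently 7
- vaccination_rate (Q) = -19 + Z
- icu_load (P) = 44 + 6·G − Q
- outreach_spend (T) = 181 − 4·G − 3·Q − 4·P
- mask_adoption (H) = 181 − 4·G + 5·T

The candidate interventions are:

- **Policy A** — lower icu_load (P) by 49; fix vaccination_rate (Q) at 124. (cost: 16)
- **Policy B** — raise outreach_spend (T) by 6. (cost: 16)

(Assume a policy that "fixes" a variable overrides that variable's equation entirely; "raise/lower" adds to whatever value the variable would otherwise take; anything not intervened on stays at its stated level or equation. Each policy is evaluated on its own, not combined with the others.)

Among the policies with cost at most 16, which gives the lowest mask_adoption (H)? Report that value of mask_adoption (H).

Policy A (P − 49, Q := 124):
  G = 142
  Z = 7
  Q = 124
  P = 44 + 6·142 − 124 (−49 from intervention) = 723
  T = 181 − 4·142 − 3·124 − 4·723 = -3651
  H = 181 − 4·142 + 5·(-3651) = -18642
Policy B (T + 6):
  G = 142
  Z = 7
  Q = -19 + 7 = -12
  P = 44 + 6·142 − (-12) = 908
  T = 181 − 4·142 − 3·(-12) − 4·908 (+6 from intervention) = -3977
  H = 181 − 4·142 + 5·(-3977) = -20272
Comparing — Policy A: H=-18642, Policy B: H=-20272. Lowest is -20272 (Policy B).

-20272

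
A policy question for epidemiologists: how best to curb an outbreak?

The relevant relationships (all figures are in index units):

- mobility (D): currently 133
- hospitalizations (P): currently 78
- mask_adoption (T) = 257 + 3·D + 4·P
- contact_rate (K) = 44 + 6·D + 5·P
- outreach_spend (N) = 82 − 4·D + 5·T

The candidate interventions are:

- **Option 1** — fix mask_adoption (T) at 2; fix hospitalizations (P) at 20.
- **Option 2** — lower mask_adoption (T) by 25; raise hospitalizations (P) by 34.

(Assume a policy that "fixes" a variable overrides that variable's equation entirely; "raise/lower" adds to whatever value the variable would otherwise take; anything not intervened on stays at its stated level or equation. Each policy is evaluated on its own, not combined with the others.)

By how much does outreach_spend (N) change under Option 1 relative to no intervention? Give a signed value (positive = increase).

-4830

Baseline:
  D = 133
  P = 78
  T = 257 + 3·133 + 4·78 = 968
  N = 82 − 4·133 + 5·968 = 4390
Option 1 (T := 2, P := 20):
  D = 133
  P = 20
  T = 2
  N = 82 − 4·133 + 5·2 = -440
Change in N: -440 − 4390 = -4830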